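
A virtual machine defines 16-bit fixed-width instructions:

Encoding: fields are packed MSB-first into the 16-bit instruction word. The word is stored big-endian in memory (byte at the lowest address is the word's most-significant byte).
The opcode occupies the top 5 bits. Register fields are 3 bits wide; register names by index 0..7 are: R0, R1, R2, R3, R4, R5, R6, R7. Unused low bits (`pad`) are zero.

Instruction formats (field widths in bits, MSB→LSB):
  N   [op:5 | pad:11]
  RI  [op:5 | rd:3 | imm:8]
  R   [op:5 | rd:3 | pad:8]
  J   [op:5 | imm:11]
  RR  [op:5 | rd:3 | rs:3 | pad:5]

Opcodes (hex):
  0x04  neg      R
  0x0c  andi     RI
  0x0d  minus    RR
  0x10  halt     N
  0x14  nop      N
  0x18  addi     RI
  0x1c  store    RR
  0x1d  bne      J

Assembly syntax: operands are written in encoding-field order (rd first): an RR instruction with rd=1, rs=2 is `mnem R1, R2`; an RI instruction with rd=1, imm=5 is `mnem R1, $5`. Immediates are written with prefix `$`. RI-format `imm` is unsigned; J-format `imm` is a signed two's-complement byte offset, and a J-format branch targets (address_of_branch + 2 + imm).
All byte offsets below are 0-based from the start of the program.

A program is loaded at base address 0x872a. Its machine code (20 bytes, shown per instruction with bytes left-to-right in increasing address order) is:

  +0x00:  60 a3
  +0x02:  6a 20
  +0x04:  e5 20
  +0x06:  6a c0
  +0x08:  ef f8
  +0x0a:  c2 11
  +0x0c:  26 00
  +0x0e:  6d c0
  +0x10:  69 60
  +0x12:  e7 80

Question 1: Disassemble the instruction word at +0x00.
andi R0, $163

+0x00: 60 a3 ⇒ word 0x60a3 (big)
  top 5b → 0xc → andi [RI]
  rd: (w>>8)&0x7=0x0 → R0
  imm: (w>>0)&0xff=0xa3 → $163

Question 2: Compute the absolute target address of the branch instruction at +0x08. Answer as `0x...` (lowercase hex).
+0x08: ef f8 ⇒ word 0xeff8 (big)
  top 5b → 0x1d → bne [J]
  imm@[10:0]=0x7f8 (s11→-8) ⇒ $-8
  target = base 0x872a + off 0x08 + 2 + imm -8 = 0x872c

0x872c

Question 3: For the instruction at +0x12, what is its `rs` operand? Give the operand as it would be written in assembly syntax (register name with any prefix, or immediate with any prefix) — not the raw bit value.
+0x12: e7 80 ⇒ word 0xe780 (big)
  top 5b → 0x1c → store [RR]
  rd: (w>>8)&0x7=0x7 → R7
  rs: (w>>5)&0x7=0x4 → R4

R4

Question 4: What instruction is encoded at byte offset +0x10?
minus R1, R3

@+10  big-endian(69 60) = 0x6960
  top 5b → 0xd → minus [RR]
  [10:8] rd=1 = R1
  [7:5] rs=3 = R3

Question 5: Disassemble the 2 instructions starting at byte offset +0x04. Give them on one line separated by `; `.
off 0x04: read e5 20 as big → 0xe520
  opcode bits[15:11]=0x1c: store/RR
  rd: (w>>8)&0x7=0x5 → R5
  rs: (w>>5)&0x7=0x1 → R1
off 0x06: read 6a c0 as big → 0x6ac0
  opcode bits[15:11]=0xd: minus/RR
  rd: (w>>8)&0x7=0x2 → R2
  rs: (w>>5)&0x7=0x6 → R6

store R5, R1; minus R2, R6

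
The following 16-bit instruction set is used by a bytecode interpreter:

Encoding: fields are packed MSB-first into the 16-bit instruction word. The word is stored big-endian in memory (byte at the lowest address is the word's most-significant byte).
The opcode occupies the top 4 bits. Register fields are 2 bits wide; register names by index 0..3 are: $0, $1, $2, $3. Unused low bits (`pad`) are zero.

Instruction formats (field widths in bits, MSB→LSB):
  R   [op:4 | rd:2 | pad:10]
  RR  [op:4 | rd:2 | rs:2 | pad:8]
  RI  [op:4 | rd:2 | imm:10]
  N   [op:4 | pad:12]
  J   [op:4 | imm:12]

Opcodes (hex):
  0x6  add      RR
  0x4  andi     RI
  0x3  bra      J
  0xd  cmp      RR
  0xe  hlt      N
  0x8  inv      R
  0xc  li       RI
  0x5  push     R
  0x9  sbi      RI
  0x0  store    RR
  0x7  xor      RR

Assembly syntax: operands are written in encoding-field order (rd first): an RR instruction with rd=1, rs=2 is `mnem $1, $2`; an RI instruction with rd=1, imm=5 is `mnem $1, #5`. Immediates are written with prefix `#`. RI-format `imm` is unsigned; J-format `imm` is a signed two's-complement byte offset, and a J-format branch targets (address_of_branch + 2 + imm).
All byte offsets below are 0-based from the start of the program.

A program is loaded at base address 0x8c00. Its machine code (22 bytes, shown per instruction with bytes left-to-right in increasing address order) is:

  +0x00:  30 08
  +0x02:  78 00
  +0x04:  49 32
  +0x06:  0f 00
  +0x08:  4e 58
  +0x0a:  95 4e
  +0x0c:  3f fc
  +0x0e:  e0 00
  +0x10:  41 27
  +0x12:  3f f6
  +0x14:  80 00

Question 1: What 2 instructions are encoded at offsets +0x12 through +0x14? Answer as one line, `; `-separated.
@+12  big-endian(3f f6) = 0x3ff6
  opcode bits[15:12]=0x3: bra/J
  imm: (w>>0)&0xfff=0xff6 (s12→-10) → #-10
@+14  big-endian(80 00) = 0x8000
  opcode bits[15:12]=0x8: inv/R
  rd: (w>>10)&0x3=0x0 → $0

bra #-10; inv $0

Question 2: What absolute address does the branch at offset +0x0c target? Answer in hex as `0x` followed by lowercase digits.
0x8c0a

[0c] 3f fc → 0x3ffc
  top 4b → 0x3 → bra [J]
  [11:0] imm=4092 (s12→-4) = #-4
  target = base 0x8c00 + off 0x0c + 2 + imm -4 = 0x8c0a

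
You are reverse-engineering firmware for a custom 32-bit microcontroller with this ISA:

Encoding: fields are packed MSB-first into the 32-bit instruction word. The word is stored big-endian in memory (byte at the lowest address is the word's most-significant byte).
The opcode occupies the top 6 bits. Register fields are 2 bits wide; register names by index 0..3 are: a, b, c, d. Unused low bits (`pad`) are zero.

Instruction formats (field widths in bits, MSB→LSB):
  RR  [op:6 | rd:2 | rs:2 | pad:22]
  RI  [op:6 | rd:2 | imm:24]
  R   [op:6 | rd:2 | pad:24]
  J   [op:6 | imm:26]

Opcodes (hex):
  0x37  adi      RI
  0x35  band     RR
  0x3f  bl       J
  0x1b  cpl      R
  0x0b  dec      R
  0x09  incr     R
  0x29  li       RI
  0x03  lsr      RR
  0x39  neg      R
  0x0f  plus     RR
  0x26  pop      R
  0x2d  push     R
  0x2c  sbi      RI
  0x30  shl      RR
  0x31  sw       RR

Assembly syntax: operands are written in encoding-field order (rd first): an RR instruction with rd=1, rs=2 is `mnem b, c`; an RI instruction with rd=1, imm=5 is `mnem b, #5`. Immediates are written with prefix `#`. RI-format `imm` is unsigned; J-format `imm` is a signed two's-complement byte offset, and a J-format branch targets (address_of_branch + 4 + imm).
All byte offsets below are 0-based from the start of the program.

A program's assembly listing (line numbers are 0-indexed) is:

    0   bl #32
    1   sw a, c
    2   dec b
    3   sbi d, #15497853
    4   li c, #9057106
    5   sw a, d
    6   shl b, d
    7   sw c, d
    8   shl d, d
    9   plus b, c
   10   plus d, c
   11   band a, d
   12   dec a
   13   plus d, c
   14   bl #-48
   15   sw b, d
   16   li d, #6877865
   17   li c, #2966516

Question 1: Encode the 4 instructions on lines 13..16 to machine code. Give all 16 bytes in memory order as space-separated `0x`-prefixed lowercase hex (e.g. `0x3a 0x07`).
line 13 (plus): pack op=0xf:6|rd=3:2|rs=2:2|pad=0:22 = 0x3f800000; big→ 3f 80 00 00
line 14 (bl): pack op=0x3f:6|imm=-48:26 = 0xffffffd0; big→ ff ff ff d0
line 15 (sw): pack op=0x31:6|rd=1:2|rs=3:2|pad=0:22 = 0xc5c00000; big→ c5 c0 00 00
line 16 (li): pack op=0x29:6|rd=3:2|imm=6877865:24 = 0xa768f2a9; big→ a7 68 f2 a9

0x3f 0x80 0x00 0x00 0xff 0xff 0xff 0xd0 0xc5 0xc0 0x00 0x00 0xa7 0x68 0xf2 0xa9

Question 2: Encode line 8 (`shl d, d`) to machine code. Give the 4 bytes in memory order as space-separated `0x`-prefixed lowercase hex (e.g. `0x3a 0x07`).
0xc3 0xc0 0x00 0x00

L8: shl op=0x30:6|rd=3:2|rs=3:2|pad=0:22 ⇒ 0xc3c00000 ⇒ big c3 c0 00 00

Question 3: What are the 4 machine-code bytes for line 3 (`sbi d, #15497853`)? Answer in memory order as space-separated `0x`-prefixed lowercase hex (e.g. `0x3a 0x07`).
line 3 (sbi): pack op=0x2c:6|rd=3:2|imm=15497853:24 = 0xb3ec7a7d; big→ b3 ec 7a 7d

0xb3 0xec 0x7a 0x7d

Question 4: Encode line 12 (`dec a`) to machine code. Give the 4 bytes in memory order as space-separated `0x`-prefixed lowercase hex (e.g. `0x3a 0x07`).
12. dec fields op=0xb:6|rd=0:2|pad=0:24 → word 2c000000h → 2c 00 00 00

0x2c 0x00 0x00 0x00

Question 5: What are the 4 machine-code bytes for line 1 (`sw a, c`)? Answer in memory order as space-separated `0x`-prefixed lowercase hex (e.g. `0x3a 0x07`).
L1: sw op=0x31:6|rd=0:2|rs=2:2|pad=0:22 ⇒ 0xc4800000 ⇒ big c4 80 00 00

0xc4 0x80 0x00 0x00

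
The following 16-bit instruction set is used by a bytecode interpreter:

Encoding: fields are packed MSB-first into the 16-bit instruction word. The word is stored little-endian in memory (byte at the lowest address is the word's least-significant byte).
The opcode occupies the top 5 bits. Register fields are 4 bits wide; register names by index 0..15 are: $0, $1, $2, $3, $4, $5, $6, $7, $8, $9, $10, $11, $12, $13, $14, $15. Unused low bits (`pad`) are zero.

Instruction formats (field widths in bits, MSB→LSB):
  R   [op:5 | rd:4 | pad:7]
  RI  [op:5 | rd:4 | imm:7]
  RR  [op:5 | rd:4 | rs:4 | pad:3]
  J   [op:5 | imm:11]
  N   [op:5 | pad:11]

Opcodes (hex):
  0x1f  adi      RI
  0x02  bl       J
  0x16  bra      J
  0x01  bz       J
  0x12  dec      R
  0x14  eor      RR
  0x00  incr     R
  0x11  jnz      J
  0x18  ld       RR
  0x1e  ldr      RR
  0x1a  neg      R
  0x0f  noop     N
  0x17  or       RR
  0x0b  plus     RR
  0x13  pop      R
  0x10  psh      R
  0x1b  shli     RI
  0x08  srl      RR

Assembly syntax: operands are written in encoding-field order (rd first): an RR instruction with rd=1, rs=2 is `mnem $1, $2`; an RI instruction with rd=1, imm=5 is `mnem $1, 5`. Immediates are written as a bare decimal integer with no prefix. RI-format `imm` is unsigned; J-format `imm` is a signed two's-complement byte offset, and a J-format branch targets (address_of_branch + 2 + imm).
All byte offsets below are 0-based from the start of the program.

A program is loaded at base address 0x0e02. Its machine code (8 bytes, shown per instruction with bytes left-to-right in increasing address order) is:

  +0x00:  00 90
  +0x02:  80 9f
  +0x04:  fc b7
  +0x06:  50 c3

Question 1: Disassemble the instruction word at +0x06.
ld $6, $10

off 0x06: read 50 c3 as little → 0xc350
  top 5b → 0x18 → ld [RR]
  [10:7] rd=6 = $6
  [6:3] rs=10 = $10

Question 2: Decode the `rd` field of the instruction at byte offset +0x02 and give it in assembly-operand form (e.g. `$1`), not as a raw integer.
$15

@+02  little-endian(80 9f) = 0x9f80
  op=0x9f80>>11=0x13 ⇒ pop (R)
  rd: (w>>7)&0xf=0xf → $15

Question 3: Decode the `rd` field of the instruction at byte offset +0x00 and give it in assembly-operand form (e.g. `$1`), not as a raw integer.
$0

off 0x00: read 00 90 as little → 0x9000
  opcode bits[15:11]=0x12: dec/R
  rd: (w>>7)&0xf=0x0 → $0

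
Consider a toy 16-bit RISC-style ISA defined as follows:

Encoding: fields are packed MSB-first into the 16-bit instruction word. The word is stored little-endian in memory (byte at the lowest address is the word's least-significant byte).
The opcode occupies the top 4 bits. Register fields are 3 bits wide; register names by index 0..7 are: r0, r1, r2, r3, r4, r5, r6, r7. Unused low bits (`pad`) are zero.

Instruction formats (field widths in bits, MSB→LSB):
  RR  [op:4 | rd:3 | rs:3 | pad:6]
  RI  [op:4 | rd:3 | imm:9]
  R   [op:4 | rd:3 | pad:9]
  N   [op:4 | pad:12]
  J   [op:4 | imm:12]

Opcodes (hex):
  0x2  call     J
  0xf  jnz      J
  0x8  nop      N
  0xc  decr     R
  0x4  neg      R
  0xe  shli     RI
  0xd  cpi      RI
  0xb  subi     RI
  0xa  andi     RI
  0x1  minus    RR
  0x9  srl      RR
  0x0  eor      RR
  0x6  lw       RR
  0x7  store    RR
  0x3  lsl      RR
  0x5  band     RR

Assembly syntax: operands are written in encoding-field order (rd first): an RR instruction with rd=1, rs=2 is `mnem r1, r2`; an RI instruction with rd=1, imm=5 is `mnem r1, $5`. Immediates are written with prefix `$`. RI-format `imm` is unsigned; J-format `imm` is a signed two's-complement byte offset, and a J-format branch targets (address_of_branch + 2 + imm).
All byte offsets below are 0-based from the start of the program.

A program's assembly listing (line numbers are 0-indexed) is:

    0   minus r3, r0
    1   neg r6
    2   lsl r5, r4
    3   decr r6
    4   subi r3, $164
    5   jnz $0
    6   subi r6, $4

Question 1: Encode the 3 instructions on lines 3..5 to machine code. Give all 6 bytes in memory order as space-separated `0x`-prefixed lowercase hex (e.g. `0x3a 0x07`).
0x00 0xcc 0xa4 0xb6 0x00 0xf0

3. decr fields op=0xc:4|rd=6:3|pad=0:9 → word cc00h → 00 cc
4. subi fields op=0xb:4|rd=3:3|imm=164:9 → word b6a4h → a4 b6
5. jnz fields op=0xf:4|imm=0:12 → word f000h → 00 f0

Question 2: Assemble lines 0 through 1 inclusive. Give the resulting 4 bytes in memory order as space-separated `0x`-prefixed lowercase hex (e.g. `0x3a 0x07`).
0x00 0x16 0x00 0x4c

L0: minus op=0x1:4|rd=3:3|rs=0:3|pad=0:6 ⇒ 0x1600 ⇒ little 00 16
L1: neg op=0x4:4|rd=6:3|pad=0:9 ⇒ 0x4c00 ⇒ little 00 4c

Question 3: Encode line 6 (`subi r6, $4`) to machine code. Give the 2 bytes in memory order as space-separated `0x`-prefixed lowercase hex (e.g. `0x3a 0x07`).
0x04 0xbc

line 6 (subi): pack op=0xb:4|rd=6:3|imm=4:9 = 0xbc04; little→ 04 bc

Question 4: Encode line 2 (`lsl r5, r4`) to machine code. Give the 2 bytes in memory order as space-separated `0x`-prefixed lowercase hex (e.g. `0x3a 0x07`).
L2: lsl op=0x3:4|rd=5:3|rs=4:3|pad=0:6 ⇒ 0x3b00 ⇒ little 00 3b

0x00 0x3b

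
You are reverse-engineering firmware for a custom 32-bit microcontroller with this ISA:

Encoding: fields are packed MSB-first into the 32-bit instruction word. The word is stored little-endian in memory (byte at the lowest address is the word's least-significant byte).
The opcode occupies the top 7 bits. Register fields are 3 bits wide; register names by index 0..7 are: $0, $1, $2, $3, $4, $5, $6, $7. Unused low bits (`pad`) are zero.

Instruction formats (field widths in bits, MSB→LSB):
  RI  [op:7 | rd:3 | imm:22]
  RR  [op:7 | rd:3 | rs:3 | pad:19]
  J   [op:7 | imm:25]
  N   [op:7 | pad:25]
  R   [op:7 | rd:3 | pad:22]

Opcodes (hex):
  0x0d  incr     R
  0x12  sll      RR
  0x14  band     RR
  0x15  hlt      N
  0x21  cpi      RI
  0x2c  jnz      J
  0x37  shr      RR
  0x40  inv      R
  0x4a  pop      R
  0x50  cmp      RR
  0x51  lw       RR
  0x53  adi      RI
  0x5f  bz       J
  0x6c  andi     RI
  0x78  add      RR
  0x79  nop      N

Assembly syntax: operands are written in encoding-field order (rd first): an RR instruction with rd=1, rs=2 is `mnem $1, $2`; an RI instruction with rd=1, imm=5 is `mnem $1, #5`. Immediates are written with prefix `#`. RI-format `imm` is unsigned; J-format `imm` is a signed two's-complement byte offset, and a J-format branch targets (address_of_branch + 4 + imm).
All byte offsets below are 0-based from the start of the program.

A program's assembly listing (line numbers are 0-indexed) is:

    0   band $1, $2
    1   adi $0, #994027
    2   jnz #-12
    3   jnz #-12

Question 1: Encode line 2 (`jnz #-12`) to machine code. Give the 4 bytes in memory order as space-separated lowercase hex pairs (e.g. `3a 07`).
f4 ff ff 59

2. jnz fields op=0x2c:7|imm=-12:25 → word 59fffff4h → f4 ff ff 59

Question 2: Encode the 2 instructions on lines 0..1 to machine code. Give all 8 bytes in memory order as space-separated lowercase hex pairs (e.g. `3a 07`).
line 0 (band): pack op=0x14:7|rd=1:3|rs=2:3|pad=0:19 = 0x28500000; little→ 00 00 50 28
line 1 (adi): pack op=0x53:7|rd=0:3|imm=994027:22 = 0xa60f2aeb; little→ eb 2a 0f a6

00 00 50 28 eb 2a 0f a6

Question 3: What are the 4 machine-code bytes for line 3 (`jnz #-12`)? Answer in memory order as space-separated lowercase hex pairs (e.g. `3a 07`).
L3: jnz op=0x2c:7|imm=-12:25 ⇒ 0x59fffff4 ⇒ little f4 ff ff 59

f4 ff ff 59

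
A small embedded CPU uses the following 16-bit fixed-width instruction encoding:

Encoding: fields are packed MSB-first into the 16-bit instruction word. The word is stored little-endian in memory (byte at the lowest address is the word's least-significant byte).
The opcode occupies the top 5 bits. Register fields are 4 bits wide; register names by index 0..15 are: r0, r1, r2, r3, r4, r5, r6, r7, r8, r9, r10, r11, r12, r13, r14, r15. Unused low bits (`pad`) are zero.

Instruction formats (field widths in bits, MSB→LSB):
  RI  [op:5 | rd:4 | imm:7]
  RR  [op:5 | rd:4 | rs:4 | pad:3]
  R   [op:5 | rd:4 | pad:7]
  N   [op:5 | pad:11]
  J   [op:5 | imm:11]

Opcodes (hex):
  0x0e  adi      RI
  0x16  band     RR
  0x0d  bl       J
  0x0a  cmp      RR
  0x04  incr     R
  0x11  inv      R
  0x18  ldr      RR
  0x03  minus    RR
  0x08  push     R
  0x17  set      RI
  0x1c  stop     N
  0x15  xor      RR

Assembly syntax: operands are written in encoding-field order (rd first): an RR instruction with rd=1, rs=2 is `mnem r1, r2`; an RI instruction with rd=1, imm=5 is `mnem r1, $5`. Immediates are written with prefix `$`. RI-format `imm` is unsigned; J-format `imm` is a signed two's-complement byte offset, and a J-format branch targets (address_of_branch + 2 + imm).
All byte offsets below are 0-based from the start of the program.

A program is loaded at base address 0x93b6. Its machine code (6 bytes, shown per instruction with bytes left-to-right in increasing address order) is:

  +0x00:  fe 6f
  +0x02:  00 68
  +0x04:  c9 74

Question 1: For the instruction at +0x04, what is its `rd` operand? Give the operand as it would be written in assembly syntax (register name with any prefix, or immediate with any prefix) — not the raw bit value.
r9

@+04  little-endian(c9 74) = 0x74c9
  opcode bits[15:11]=0xe: adi/RI
  rd: (w>>7)&0xf=0x9 → r9
  imm: (w>>0)&0x7f=0x49 → $73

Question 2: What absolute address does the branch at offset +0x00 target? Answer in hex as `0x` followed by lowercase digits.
0x93b6

off 0x00: read fe 6f as little → 0x6ffe
  opcode bits[15:11]=0xd: bl/J
  [10:0] imm=2046 (s11→-2) = $-2
  target = base 0x93b6 + off 0x00 + 2 + imm -2 = 0x93b6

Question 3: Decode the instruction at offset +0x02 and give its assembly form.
bl $0

+0x02: 00 68 ⇒ word 0x6800 (little)
  op=0x6800>>11=0xd ⇒ bl (J)
  [10:0] imm=0 = $0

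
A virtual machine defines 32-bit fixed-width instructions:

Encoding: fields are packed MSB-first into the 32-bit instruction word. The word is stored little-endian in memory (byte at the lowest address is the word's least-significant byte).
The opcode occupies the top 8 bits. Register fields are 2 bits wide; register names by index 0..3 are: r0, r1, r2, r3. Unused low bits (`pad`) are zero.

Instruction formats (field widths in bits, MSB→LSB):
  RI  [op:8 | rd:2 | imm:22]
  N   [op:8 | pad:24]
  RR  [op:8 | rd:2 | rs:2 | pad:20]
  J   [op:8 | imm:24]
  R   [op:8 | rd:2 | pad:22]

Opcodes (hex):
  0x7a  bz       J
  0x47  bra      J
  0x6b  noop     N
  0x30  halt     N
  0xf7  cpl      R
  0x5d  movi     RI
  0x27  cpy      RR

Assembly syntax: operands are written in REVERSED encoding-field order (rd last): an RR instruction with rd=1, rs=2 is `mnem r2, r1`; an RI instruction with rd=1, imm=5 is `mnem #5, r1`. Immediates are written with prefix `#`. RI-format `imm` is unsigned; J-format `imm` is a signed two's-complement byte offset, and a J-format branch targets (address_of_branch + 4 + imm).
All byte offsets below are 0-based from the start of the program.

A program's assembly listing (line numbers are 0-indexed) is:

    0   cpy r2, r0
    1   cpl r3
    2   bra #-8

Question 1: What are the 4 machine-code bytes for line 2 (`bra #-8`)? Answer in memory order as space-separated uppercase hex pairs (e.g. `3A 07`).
F8 FF FF 47

2. bra fields op=0x47:8|imm=-8:24 → word 47fffff8h → f8 ff ff 47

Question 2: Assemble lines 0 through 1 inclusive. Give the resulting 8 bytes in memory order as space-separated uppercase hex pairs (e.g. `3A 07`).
00 00 20 27 00 00 C0 F7

line 0 (cpy): pack op=0x27:8|rd=0:2|rs=2:2|pad=0:20 = 0x27200000; little→ 00 00 20 27
line 1 (cpl): pack op=0xf7:8|rd=3:2|pad=0:22 = 0xf7c00000; little→ 00 00 c0 f7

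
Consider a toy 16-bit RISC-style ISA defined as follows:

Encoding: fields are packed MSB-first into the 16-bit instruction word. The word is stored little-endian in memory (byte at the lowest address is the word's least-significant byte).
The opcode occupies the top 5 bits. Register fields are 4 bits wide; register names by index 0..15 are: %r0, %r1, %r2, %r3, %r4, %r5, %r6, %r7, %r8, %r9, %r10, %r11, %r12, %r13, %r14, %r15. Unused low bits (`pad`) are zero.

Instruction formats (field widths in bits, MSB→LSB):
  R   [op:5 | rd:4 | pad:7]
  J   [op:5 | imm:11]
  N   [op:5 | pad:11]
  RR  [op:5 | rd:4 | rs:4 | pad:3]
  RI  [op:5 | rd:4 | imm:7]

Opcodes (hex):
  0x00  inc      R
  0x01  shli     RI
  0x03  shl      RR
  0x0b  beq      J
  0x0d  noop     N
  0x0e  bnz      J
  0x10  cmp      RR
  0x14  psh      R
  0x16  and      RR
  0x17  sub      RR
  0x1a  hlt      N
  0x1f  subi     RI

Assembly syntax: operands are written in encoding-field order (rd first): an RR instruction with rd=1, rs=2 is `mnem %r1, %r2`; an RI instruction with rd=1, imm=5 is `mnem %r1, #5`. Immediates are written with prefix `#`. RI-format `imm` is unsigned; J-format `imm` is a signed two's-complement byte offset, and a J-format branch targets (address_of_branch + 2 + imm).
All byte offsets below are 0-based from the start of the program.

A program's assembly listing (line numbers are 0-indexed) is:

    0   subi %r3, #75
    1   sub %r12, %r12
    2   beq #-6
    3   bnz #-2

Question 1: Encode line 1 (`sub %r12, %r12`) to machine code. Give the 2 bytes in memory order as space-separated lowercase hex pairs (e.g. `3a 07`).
60 be

line 1 (sub): pack op=0x17:5|rd=12:4|rs=12:4|pad=0:3 = 0xbe60; little→ 60 be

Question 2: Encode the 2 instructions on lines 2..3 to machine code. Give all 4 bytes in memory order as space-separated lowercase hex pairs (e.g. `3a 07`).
2. beq fields op=0xb:5|imm=-6:11 → word 5ffah → fa 5f
3. bnz fields op=0xe:5|imm=-2:11 → word 77feh → fe 77

fa 5f fe 77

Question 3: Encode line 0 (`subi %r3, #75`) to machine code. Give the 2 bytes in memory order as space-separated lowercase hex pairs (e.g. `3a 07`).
line 0 (subi): pack op=0x1f:5|rd=3:4|imm=75:7 = 0xf9cb; little→ cb f9

cb f9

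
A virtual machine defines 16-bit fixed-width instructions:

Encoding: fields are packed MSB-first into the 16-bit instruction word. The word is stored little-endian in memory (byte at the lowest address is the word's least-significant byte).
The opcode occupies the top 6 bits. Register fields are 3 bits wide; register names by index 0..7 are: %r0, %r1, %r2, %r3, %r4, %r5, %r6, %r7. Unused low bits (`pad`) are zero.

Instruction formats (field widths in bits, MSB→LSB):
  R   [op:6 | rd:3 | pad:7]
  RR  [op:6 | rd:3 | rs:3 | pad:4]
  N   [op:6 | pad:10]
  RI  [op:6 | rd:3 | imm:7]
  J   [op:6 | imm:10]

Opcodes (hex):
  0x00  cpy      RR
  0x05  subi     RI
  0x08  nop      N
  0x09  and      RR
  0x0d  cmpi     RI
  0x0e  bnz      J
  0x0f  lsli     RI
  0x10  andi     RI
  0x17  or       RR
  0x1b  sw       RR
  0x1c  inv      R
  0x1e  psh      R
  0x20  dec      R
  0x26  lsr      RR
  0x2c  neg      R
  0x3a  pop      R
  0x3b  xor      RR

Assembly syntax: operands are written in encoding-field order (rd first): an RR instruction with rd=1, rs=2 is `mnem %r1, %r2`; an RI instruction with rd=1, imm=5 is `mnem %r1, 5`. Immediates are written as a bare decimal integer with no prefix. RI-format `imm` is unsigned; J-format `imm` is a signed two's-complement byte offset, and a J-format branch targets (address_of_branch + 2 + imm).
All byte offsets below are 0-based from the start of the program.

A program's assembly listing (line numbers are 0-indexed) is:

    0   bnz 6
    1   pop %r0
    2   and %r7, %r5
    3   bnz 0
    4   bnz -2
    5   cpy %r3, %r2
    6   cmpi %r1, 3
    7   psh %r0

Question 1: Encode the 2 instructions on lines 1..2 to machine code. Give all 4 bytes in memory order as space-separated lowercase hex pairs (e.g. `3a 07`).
00 e8 d0 27

L1: pop op=0x3a:6|rd=0:3|pad=0:7 ⇒ 0xe800 ⇒ little 00 e8
L2: and op=0x9:6|rd=7:3|rs=5:3|pad=0:4 ⇒ 0x27d0 ⇒ little d0 27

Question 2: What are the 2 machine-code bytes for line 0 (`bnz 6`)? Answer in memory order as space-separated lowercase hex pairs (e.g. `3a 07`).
06 38

0. bnz fields op=0xe:6|imm=6:10 → word 3806h → 06 38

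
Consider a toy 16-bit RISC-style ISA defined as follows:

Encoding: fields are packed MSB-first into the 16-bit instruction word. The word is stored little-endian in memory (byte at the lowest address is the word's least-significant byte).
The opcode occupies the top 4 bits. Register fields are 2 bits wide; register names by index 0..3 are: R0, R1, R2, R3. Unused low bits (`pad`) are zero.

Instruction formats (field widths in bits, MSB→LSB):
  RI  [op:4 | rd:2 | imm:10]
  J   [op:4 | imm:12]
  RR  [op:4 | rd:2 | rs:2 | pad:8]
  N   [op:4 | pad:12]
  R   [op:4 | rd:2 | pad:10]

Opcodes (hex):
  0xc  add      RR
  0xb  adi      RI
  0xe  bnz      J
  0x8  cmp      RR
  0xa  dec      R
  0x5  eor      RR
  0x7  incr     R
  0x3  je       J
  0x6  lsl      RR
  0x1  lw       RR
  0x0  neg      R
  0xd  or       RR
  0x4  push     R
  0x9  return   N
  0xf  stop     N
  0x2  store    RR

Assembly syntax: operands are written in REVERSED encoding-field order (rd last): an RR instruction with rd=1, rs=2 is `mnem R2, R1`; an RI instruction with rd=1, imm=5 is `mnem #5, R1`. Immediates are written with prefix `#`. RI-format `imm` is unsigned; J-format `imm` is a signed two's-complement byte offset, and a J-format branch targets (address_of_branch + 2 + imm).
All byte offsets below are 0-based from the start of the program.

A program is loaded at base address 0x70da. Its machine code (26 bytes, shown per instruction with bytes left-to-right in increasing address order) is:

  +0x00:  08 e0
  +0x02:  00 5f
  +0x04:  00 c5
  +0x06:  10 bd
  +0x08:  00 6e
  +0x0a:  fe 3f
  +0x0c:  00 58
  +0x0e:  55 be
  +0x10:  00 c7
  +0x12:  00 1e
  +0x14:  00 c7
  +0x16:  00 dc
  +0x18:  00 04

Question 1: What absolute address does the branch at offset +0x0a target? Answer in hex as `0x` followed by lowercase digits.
[0a] fe 3f → 0x3ffe
  top 4b → 0x3 → je [J]
  [11:0] imm=4094 (s12→-2) = #-2
  target = base 0x70da + off 0x0a + 2 + imm -2 = 0x70e4

0x70e4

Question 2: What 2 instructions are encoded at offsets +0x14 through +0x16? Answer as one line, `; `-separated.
off 0x14: read 00 c7 as little → 0xc700
  top 4b → 0xc → add [RR]
  rd@[11:10]=0x1 ⇒ R1
  rs@[9:8]=0x3 ⇒ R3
off 0x16: read 00 dc as little → 0xdc00
  top 4b → 0xd → or [RR]
  rd@[11:10]=0x3 ⇒ R3
  rs@[9:8]=0x0 ⇒ R0

add R3, R1; or R0, R3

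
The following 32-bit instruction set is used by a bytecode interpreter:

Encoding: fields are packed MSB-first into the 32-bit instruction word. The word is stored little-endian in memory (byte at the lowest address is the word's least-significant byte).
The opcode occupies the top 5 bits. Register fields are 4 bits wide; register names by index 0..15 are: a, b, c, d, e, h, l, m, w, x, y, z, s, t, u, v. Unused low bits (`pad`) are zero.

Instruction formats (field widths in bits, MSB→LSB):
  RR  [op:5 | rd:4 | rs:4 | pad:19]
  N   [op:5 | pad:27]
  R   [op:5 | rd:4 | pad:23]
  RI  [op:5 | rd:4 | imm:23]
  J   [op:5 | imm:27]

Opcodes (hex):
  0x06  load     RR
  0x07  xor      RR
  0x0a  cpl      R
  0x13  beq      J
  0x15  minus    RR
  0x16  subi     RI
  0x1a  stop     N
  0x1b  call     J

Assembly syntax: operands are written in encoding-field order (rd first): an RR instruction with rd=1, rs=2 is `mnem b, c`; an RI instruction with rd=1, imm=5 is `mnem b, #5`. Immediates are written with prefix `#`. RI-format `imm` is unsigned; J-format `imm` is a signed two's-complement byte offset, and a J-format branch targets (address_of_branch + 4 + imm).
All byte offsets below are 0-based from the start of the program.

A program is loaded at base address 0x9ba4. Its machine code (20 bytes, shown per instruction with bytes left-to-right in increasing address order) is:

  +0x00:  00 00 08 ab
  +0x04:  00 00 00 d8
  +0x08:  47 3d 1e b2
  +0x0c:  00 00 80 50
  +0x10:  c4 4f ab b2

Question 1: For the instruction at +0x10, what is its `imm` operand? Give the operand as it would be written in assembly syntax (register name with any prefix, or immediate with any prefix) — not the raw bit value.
#2838468

@+10  little-endian(c4 4f ab b2) = 0xb2ab4fc4
  op=0xb2ab4fc4>>27=0x16 ⇒ subi (RI)
  rd@[26:23]=0x5 ⇒ h
  imm@[22:0]=0x2b4fc4 ⇒ #2838468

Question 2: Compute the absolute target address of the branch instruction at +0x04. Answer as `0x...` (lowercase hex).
@+04  little-endian(00 00 00 d8) = 0xd8000000
  top 5b → 0x1b → call [J]
  imm@[26:0]=0x0 ⇒ #0
  target = base 0x9ba4 + off 0x04 + 4 + imm 0 = 0x9bac

0x9bac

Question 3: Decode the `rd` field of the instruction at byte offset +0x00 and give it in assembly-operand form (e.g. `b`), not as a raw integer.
l

+0x00: 00 00 08 ab ⇒ word 0xab080000 (little)
  opcode bits[31:27]=0x15: minus/RR
  rd@[26:23]=0x6 ⇒ l
  rs@[22:19]=0x1 ⇒ b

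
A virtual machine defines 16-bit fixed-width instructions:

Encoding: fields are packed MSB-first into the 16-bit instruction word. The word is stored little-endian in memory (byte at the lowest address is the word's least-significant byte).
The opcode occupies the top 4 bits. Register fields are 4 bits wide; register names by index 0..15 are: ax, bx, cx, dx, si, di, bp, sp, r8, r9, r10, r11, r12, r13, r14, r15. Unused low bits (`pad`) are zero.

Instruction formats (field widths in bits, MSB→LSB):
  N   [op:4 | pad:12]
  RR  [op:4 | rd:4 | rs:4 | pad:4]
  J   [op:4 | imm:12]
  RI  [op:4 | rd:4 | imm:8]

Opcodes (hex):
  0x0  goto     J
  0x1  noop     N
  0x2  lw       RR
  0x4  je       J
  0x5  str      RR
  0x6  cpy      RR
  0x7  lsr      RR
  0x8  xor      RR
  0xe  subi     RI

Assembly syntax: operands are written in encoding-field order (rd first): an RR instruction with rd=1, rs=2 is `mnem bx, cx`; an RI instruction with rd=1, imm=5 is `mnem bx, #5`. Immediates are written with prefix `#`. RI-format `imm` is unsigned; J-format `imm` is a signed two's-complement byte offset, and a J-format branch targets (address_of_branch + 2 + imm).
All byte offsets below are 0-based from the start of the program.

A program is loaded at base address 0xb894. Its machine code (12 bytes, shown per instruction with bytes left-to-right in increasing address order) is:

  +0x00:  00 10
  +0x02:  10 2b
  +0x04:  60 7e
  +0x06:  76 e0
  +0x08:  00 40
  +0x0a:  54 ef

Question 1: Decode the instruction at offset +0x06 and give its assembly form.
@+06  little-endian(76 e0) = 0xe076
  op=0xe076>>12=0xe ⇒ subi (RI)
  [11:8] rd=0 = ax
  [7:0] imm=118 = #118

subi ax, #118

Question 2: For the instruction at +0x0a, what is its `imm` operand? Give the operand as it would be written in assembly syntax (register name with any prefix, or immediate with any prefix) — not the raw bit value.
#84

[0a] 54 ef → 0xef54
  op=0xef54>>12=0xe ⇒ subi (RI)
  [11:8] rd=15 = r15
  [7:0] imm=84 = #84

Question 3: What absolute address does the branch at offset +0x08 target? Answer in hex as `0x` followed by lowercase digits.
0xb89e

+0x08: 00 40 ⇒ word 0x4000 (little)
  opcode bits[15:12]=0x4: je/J
  imm: (w>>0)&0xfff=0x0 → #0
  target = base 0xb894 + off 0x08 + 2 + imm 0 = 0xb89e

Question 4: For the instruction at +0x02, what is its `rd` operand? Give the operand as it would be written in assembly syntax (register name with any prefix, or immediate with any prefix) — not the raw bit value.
r11

[02] 10 2b → 0x2b10
  op=0x2b10>>12=0x2 ⇒ lw (RR)
  rd@[11:8]=0xb ⇒ r11
  rs@[7:4]=0x1 ⇒ bx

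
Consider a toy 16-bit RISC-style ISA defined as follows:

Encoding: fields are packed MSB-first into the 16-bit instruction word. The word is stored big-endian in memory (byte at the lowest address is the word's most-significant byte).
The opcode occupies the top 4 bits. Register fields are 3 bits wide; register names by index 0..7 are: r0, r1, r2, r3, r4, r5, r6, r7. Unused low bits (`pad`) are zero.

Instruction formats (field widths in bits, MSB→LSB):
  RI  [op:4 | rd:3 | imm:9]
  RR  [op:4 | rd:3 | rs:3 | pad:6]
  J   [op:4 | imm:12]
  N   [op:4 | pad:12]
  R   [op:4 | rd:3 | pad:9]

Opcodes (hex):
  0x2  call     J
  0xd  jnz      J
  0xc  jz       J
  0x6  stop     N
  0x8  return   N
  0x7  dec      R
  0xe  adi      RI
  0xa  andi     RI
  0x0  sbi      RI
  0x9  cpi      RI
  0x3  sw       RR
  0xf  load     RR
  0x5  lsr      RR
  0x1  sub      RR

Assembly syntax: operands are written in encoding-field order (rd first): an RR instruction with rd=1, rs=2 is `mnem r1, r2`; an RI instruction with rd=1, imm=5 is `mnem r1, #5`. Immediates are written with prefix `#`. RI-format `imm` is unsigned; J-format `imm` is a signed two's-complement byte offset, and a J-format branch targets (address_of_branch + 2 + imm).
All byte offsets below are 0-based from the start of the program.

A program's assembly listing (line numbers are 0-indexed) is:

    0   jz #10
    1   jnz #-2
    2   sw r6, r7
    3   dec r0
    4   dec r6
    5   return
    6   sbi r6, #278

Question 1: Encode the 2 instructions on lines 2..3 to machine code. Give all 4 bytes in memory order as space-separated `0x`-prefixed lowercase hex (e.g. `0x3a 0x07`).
L2: sw op=0x3:4|rd=6:3|rs=7:3|pad=0:6 ⇒ 0x3dc0 ⇒ big 3d c0
L3: dec op=0x7:4|rd=0:3|pad=0:9 ⇒ 0x7000 ⇒ big 70 00

0x3d 0xc0 0x70 0x00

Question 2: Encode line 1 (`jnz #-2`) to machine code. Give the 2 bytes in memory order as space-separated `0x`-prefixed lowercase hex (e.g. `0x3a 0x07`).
line 1 (jnz): pack op=0xd:4|imm=-2:12 = 0xdffe; big→ df fe

0xdf 0xfe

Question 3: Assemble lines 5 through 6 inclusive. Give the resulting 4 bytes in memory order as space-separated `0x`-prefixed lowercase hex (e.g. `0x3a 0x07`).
0x80 0x00 0x0d 0x16

5. return fields op=0x8:4|pad=0:12 → word 8000h → 80 00
6. sbi fields op=0x0:4|rd=6:3|imm=278:9 → word 0d16h → 0d 16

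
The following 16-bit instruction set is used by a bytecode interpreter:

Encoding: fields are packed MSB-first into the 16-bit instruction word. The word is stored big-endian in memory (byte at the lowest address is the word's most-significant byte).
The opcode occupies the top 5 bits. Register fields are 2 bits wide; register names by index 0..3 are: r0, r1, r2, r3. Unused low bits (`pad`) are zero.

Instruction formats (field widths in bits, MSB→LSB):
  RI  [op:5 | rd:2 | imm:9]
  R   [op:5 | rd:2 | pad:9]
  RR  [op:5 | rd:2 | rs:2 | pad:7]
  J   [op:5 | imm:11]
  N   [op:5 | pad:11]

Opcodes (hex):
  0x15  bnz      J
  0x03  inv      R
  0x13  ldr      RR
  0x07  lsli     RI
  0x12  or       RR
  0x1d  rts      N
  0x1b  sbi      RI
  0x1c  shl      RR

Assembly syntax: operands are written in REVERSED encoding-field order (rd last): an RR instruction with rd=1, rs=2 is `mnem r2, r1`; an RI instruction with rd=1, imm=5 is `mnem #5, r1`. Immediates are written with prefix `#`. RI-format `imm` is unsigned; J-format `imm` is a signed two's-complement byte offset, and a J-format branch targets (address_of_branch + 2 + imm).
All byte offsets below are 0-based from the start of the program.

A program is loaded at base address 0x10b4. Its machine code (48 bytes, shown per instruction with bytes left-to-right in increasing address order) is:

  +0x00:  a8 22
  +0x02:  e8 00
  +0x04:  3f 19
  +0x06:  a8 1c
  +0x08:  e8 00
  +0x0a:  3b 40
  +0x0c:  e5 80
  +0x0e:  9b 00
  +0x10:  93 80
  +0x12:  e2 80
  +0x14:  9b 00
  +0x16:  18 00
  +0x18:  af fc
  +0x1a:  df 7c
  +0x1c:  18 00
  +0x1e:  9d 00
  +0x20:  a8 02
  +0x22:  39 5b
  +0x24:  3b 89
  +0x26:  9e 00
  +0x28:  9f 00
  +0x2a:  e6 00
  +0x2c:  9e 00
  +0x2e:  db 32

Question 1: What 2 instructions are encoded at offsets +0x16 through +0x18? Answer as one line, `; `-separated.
inv r0; bnz #-4

[16] 18 00 → 0x1800
  op=0x1800>>11=0x3 ⇒ inv (R)
  rd: (w>>9)&0x3=0x0 → r0
[18] af fc → 0xaffc
  op=0xaffc>>11=0x15 ⇒ bnz (J)
  imm: (w>>0)&0x7ff=0x7fc (s11→-4) → #-4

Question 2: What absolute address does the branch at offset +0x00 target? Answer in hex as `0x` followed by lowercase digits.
+0x00: a8 22 ⇒ word 0xa822 (big)
  opcode bits[15:11]=0x15: bnz/J
  imm@[10:0]=0x22 ⇒ #34
  target = base 0x10b4 + off 0x00 + 2 + imm 34 = 0x10d8

0x10d8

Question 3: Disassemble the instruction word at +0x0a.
lsli #320, r1

[0a] 3b 40 → 0x3b40
  top 5b → 0x7 → lsli [RI]
  rd: (w>>9)&0x3=0x1 → r1
  imm: (w>>0)&0x1ff=0x140 → #320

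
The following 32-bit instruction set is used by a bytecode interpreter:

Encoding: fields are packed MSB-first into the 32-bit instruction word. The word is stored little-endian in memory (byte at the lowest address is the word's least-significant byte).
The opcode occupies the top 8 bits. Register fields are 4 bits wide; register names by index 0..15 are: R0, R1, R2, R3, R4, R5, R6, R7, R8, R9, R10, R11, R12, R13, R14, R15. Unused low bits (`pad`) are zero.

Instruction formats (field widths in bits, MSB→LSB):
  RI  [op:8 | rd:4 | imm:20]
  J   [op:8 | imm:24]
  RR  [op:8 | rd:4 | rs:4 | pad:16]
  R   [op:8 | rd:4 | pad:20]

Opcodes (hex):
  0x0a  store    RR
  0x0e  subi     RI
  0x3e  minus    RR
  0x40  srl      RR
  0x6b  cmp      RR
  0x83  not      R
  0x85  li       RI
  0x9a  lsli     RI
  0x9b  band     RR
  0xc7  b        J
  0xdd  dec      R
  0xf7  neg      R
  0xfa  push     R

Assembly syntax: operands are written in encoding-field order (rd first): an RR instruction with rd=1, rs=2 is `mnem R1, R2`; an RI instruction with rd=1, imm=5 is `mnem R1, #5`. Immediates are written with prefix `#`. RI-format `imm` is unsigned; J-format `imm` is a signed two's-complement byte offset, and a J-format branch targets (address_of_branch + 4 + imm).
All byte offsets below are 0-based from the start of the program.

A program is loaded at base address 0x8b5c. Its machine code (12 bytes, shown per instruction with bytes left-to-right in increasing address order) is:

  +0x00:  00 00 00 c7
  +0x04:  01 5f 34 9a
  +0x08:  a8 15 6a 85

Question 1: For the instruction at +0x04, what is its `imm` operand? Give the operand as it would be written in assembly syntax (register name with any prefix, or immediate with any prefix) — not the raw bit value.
[04] 01 5f 34 9a → 0x9a345f01
  op=0x9a345f01>>24=0x9a ⇒ lsli (RI)
  [23:20] rd=3 = R3
  [19:0] imm=286465 = #286465

#286465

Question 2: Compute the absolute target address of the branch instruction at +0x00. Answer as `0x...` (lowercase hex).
0x8b60

@+00  little-endian(00 00 00 c7) = 0xc7000000
  top 8b → 0xc7 → b [J]
  imm@[23:0]=0x0 ⇒ #0
  target = base 0x8b5c + off 0x00 + 4 + imm 0 = 0x8b60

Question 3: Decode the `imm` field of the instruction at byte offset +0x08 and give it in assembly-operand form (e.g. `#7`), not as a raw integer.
@+08  little-endian(a8 15 6a 85) = 0x856a15a8
  top 8b → 0x85 → li [RI]
  rd@[23:20]=0x6 ⇒ R6
  imm@[19:0]=0xa15a8 ⇒ #660904

#660904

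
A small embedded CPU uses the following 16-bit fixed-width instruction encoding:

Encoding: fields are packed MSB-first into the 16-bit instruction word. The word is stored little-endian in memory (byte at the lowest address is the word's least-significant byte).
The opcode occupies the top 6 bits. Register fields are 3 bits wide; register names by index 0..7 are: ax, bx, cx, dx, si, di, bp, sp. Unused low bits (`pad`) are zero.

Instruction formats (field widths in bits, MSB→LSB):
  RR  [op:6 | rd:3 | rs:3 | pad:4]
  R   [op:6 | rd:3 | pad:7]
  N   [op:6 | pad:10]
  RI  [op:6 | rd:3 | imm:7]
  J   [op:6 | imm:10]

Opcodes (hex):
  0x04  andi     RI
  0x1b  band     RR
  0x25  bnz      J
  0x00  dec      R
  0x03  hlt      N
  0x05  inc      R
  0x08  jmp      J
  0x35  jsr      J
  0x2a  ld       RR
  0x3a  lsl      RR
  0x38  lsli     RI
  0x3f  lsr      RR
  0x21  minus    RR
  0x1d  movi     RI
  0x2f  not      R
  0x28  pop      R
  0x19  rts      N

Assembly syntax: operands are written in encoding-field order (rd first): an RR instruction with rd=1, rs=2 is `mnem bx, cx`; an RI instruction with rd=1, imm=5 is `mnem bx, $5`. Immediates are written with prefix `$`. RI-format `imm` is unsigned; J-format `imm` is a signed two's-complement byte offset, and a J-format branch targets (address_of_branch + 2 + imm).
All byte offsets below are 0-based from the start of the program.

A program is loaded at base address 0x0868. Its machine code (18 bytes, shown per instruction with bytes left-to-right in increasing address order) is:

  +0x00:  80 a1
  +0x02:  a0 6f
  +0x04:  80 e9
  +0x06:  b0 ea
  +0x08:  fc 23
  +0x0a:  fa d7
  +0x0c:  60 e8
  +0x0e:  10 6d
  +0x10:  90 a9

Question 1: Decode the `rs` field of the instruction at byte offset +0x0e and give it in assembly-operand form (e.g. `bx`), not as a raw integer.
bx

[0e] 10 6d → 0x6d10
  opcode bits[15:10]=0x1b: band/RR
  rd@[9:7]=0x2 ⇒ cx
  rs@[6:4]=0x1 ⇒ bx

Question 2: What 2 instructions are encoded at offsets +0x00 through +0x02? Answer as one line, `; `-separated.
pop dx; band sp, cx

[00] 80 a1 → 0xa180
  opcode bits[15:10]=0x28: pop/R
  rd: (w>>7)&0x7=0x3 → dx
[02] a0 6f → 0x6fa0
  opcode bits[15:10]=0x1b: band/RR
  rd: (w>>7)&0x7=0x7 → sp
  rs: (w>>4)&0x7=0x2 → cx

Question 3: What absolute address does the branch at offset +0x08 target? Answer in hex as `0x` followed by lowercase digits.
off 0x08: read fc 23 as little → 0x23fc
  opcode bits[15:10]=0x8: jmp/J
  imm@[9:0]=0x3fc (s10→-4) ⇒ $-4
  target = base 0x0868 + off 0x08 + 2 + imm -4 = 0x086e

0x086e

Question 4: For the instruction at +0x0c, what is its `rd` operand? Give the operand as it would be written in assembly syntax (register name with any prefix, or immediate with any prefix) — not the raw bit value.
ax

@+0c  little-endian(60 e8) = 0xe860
  op=0xe860>>10=0x3a ⇒ lsl (RR)
  [9:7] rd=0 = ax
  [6:4] rs=6 = bp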